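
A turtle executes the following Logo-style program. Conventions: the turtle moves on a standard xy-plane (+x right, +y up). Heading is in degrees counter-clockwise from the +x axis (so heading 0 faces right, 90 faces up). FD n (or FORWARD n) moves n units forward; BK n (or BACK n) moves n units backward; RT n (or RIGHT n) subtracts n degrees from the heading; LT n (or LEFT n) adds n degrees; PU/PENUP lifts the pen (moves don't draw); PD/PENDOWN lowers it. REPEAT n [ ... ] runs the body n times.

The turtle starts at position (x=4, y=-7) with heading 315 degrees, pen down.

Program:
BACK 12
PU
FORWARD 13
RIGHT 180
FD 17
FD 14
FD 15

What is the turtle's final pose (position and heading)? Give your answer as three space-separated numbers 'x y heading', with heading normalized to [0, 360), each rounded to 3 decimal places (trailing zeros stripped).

Executing turtle program step by step:
Start: pos=(4,-7), heading=315, pen down
BK 12: (4,-7) -> (-4.485,1.485) [heading=315, draw]
PU: pen up
FD 13: (-4.485,1.485) -> (4.707,-7.707) [heading=315, move]
RT 180: heading 315 -> 135
FD 17: (4.707,-7.707) -> (-7.314,4.314) [heading=135, move]
FD 14: (-7.314,4.314) -> (-17.213,14.213) [heading=135, move]
FD 15: (-17.213,14.213) -> (-27.82,24.82) [heading=135, move]
Final: pos=(-27.82,24.82), heading=135, 1 segment(s) drawn

Answer: -27.82 24.82 135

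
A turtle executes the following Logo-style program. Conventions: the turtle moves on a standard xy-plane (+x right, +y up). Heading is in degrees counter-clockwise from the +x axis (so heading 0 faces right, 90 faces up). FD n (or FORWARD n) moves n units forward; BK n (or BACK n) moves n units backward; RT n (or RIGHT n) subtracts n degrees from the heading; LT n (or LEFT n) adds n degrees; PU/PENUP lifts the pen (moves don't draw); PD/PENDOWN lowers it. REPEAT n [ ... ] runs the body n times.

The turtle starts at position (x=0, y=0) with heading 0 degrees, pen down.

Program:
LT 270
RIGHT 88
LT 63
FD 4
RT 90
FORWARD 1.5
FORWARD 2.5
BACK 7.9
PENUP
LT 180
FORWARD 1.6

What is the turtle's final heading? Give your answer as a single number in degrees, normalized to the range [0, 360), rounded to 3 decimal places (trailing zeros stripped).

Answer: 335

Derivation:
Executing turtle program step by step:
Start: pos=(0,0), heading=0, pen down
LT 270: heading 0 -> 270
RT 88: heading 270 -> 182
LT 63: heading 182 -> 245
FD 4: (0,0) -> (-1.69,-3.625) [heading=245, draw]
RT 90: heading 245 -> 155
FD 1.5: (-1.69,-3.625) -> (-3.05,-2.991) [heading=155, draw]
FD 2.5: (-3.05,-2.991) -> (-5.316,-1.935) [heading=155, draw]
BK 7.9: (-5.316,-1.935) -> (1.844,-5.273) [heading=155, draw]
PU: pen up
LT 180: heading 155 -> 335
FD 1.6: (1.844,-5.273) -> (3.294,-5.95) [heading=335, move]
Final: pos=(3.294,-5.95), heading=335, 4 segment(s) drawn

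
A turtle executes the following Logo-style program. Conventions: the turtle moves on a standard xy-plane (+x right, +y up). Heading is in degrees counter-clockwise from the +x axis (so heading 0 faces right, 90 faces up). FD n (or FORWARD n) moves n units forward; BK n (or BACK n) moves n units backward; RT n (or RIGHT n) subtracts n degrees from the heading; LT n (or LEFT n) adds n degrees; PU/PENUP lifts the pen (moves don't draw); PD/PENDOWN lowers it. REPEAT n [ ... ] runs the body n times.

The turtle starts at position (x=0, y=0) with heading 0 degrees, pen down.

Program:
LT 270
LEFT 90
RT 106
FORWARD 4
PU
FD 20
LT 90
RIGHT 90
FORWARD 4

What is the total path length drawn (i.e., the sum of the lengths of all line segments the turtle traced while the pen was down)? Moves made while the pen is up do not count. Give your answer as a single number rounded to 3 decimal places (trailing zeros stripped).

Answer: 4

Derivation:
Executing turtle program step by step:
Start: pos=(0,0), heading=0, pen down
LT 270: heading 0 -> 270
LT 90: heading 270 -> 0
RT 106: heading 0 -> 254
FD 4: (0,0) -> (-1.103,-3.845) [heading=254, draw]
PU: pen up
FD 20: (-1.103,-3.845) -> (-6.615,-23.07) [heading=254, move]
LT 90: heading 254 -> 344
RT 90: heading 344 -> 254
FD 4: (-6.615,-23.07) -> (-7.718,-26.915) [heading=254, move]
Final: pos=(-7.718,-26.915), heading=254, 1 segment(s) drawn

Segment lengths:
  seg 1: (0,0) -> (-1.103,-3.845), length = 4
Total = 4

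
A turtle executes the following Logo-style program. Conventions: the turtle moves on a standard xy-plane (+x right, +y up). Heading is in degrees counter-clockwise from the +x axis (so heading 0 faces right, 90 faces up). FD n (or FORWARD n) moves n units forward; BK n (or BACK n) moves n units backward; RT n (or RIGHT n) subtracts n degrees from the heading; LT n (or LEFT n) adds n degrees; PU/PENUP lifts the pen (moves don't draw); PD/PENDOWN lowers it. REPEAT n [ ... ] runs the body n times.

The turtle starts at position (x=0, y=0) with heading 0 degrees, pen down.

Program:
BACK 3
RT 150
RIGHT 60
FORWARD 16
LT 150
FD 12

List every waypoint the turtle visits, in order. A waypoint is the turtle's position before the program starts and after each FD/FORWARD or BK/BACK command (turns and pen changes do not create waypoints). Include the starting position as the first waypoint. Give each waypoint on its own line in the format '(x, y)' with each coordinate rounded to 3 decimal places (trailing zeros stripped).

Answer: (0, 0)
(-3, 0)
(-16.856, 8)
(-10.856, -2.392)

Derivation:
Executing turtle program step by step:
Start: pos=(0,0), heading=0, pen down
BK 3: (0,0) -> (-3,0) [heading=0, draw]
RT 150: heading 0 -> 210
RT 60: heading 210 -> 150
FD 16: (-3,0) -> (-16.856,8) [heading=150, draw]
LT 150: heading 150 -> 300
FD 12: (-16.856,8) -> (-10.856,-2.392) [heading=300, draw]
Final: pos=(-10.856,-2.392), heading=300, 3 segment(s) drawn
Waypoints (4 total):
(0, 0)
(-3, 0)
(-16.856, 8)
(-10.856, -2.392)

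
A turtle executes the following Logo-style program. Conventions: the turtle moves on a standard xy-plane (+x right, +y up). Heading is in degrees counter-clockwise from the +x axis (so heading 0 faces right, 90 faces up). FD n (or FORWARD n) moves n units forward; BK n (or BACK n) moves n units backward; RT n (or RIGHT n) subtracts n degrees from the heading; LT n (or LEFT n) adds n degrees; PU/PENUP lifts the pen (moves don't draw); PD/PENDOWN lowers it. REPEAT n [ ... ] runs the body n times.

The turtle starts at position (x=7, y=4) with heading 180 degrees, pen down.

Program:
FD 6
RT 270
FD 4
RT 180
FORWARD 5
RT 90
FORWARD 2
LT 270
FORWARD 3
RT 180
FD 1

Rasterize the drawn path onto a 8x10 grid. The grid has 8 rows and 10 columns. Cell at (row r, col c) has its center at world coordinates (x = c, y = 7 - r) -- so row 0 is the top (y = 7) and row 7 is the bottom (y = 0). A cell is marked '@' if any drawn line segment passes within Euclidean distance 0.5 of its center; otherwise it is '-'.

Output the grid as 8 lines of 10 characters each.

Answer: ----------
----------
-@@@------
-@@@@@@@--
-@-@------
-@-@------
-@--------
-@--------

Derivation:
Segment 0: (7,4) -> (1,4)
Segment 1: (1,4) -> (1,0)
Segment 2: (1,0) -> (1,5)
Segment 3: (1,5) -> (3,5)
Segment 4: (3,5) -> (3,2)
Segment 5: (3,2) -> (3,3)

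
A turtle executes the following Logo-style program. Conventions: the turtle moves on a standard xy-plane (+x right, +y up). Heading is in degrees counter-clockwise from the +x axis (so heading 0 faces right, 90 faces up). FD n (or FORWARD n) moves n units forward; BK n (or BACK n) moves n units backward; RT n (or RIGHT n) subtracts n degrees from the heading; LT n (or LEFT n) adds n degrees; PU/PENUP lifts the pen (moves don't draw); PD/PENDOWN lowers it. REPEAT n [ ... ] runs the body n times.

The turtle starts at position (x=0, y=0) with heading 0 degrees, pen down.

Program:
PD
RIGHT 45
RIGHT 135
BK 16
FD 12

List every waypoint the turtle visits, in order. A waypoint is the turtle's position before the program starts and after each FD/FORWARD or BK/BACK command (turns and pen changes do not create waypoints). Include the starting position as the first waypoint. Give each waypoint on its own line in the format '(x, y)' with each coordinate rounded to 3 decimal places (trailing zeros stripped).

Answer: (0, 0)
(16, 0)
(4, 0)

Derivation:
Executing turtle program step by step:
Start: pos=(0,0), heading=0, pen down
PD: pen down
RT 45: heading 0 -> 315
RT 135: heading 315 -> 180
BK 16: (0,0) -> (16,0) [heading=180, draw]
FD 12: (16,0) -> (4,0) [heading=180, draw]
Final: pos=(4,0), heading=180, 2 segment(s) drawn
Waypoints (3 total):
(0, 0)
(16, 0)
(4, 0)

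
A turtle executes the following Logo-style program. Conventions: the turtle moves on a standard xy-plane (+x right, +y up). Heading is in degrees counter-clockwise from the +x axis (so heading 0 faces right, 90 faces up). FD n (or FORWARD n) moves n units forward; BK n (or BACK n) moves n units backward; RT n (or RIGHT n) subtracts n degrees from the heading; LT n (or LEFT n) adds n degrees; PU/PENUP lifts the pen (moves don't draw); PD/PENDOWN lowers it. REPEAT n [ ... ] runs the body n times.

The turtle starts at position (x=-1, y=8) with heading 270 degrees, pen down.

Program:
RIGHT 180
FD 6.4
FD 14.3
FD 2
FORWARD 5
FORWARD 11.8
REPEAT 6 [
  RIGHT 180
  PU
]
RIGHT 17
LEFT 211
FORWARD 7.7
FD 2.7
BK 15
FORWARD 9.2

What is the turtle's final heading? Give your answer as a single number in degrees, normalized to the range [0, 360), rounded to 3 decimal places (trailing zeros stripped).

Executing turtle program step by step:
Start: pos=(-1,8), heading=270, pen down
RT 180: heading 270 -> 90
FD 6.4: (-1,8) -> (-1,14.4) [heading=90, draw]
FD 14.3: (-1,14.4) -> (-1,28.7) [heading=90, draw]
FD 2: (-1,28.7) -> (-1,30.7) [heading=90, draw]
FD 5: (-1,30.7) -> (-1,35.7) [heading=90, draw]
FD 11.8: (-1,35.7) -> (-1,47.5) [heading=90, draw]
REPEAT 6 [
  -- iteration 1/6 --
  RT 180: heading 90 -> 270
  PU: pen up
  -- iteration 2/6 --
  RT 180: heading 270 -> 90
  PU: pen up
  -- iteration 3/6 --
  RT 180: heading 90 -> 270
  PU: pen up
  -- iteration 4/6 --
  RT 180: heading 270 -> 90
  PU: pen up
  -- iteration 5/6 --
  RT 180: heading 90 -> 270
  PU: pen up
  -- iteration 6/6 --
  RT 180: heading 270 -> 90
  PU: pen up
]
RT 17: heading 90 -> 73
LT 211: heading 73 -> 284
FD 7.7: (-1,47.5) -> (0.863,40.029) [heading=284, move]
FD 2.7: (0.863,40.029) -> (1.516,37.409) [heading=284, move]
BK 15: (1.516,37.409) -> (-2.113,51.963) [heading=284, move]
FD 9.2: (-2.113,51.963) -> (0.113,43.037) [heading=284, move]
Final: pos=(0.113,43.037), heading=284, 5 segment(s) drawn

Answer: 284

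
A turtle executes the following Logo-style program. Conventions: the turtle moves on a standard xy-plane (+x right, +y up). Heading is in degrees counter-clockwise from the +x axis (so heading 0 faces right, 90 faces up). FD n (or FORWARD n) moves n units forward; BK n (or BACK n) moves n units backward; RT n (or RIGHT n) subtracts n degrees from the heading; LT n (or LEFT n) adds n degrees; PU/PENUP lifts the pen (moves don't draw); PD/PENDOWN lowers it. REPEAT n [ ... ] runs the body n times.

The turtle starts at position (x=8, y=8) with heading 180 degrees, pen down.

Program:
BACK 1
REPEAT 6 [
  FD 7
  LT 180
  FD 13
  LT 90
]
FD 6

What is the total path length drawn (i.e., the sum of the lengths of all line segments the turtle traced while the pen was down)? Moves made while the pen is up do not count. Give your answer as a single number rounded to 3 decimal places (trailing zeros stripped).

Executing turtle program step by step:
Start: pos=(8,8), heading=180, pen down
BK 1: (8,8) -> (9,8) [heading=180, draw]
REPEAT 6 [
  -- iteration 1/6 --
  FD 7: (9,8) -> (2,8) [heading=180, draw]
  LT 180: heading 180 -> 0
  FD 13: (2,8) -> (15,8) [heading=0, draw]
  LT 90: heading 0 -> 90
  -- iteration 2/6 --
  FD 7: (15,8) -> (15,15) [heading=90, draw]
  LT 180: heading 90 -> 270
  FD 13: (15,15) -> (15,2) [heading=270, draw]
  LT 90: heading 270 -> 0
  -- iteration 3/6 --
  FD 7: (15,2) -> (22,2) [heading=0, draw]
  LT 180: heading 0 -> 180
  FD 13: (22,2) -> (9,2) [heading=180, draw]
  LT 90: heading 180 -> 270
  -- iteration 4/6 --
  FD 7: (9,2) -> (9,-5) [heading=270, draw]
  LT 180: heading 270 -> 90
  FD 13: (9,-5) -> (9,8) [heading=90, draw]
  LT 90: heading 90 -> 180
  -- iteration 5/6 --
  FD 7: (9,8) -> (2,8) [heading=180, draw]
  LT 180: heading 180 -> 0
  FD 13: (2,8) -> (15,8) [heading=0, draw]
  LT 90: heading 0 -> 90
  -- iteration 6/6 --
  FD 7: (15,8) -> (15,15) [heading=90, draw]
  LT 180: heading 90 -> 270
  FD 13: (15,15) -> (15,2) [heading=270, draw]
  LT 90: heading 270 -> 0
]
FD 6: (15,2) -> (21,2) [heading=0, draw]
Final: pos=(21,2), heading=0, 14 segment(s) drawn

Segment lengths:
  seg 1: (8,8) -> (9,8), length = 1
  seg 2: (9,8) -> (2,8), length = 7
  seg 3: (2,8) -> (15,8), length = 13
  seg 4: (15,8) -> (15,15), length = 7
  seg 5: (15,15) -> (15,2), length = 13
  seg 6: (15,2) -> (22,2), length = 7
  seg 7: (22,2) -> (9,2), length = 13
  seg 8: (9,2) -> (9,-5), length = 7
  seg 9: (9,-5) -> (9,8), length = 13
  seg 10: (9,8) -> (2,8), length = 7
  seg 11: (2,8) -> (15,8), length = 13
  seg 12: (15,8) -> (15,15), length = 7
  seg 13: (15,15) -> (15,2), length = 13
  seg 14: (15,2) -> (21,2), length = 6
Total = 127

Answer: 127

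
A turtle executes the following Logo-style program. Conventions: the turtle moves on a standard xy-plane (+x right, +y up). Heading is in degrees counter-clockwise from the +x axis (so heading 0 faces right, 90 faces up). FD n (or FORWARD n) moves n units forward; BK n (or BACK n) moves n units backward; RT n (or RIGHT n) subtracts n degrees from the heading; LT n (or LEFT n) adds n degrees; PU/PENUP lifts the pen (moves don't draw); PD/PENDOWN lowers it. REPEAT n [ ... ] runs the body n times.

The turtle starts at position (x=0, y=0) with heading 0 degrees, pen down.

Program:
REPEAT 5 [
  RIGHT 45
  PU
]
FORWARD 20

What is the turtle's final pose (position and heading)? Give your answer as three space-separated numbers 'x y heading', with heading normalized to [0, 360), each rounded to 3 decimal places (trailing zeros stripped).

Answer: -14.142 14.142 135

Derivation:
Executing turtle program step by step:
Start: pos=(0,0), heading=0, pen down
REPEAT 5 [
  -- iteration 1/5 --
  RT 45: heading 0 -> 315
  PU: pen up
  -- iteration 2/5 --
  RT 45: heading 315 -> 270
  PU: pen up
  -- iteration 3/5 --
  RT 45: heading 270 -> 225
  PU: pen up
  -- iteration 4/5 --
  RT 45: heading 225 -> 180
  PU: pen up
  -- iteration 5/5 --
  RT 45: heading 180 -> 135
  PU: pen up
]
FD 20: (0,0) -> (-14.142,14.142) [heading=135, move]
Final: pos=(-14.142,14.142), heading=135, 0 segment(s) drawn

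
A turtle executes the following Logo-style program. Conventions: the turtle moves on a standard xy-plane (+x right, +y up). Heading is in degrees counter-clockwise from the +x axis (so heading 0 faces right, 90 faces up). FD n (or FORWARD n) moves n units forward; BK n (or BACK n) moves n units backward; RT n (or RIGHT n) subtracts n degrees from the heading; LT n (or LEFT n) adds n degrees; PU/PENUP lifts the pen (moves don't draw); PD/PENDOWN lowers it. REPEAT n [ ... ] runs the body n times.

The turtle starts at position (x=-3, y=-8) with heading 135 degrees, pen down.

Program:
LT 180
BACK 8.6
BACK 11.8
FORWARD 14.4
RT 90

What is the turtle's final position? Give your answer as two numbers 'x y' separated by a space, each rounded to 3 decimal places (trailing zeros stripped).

Answer: -7.243 -3.757

Derivation:
Executing turtle program step by step:
Start: pos=(-3,-8), heading=135, pen down
LT 180: heading 135 -> 315
BK 8.6: (-3,-8) -> (-9.081,-1.919) [heading=315, draw]
BK 11.8: (-9.081,-1.919) -> (-17.425,6.425) [heading=315, draw]
FD 14.4: (-17.425,6.425) -> (-7.243,-3.757) [heading=315, draw]
RT 90: heading 315 -> 225
Final: pos=(-7.243,-3.757), heading=225, 3 segment(s) drawn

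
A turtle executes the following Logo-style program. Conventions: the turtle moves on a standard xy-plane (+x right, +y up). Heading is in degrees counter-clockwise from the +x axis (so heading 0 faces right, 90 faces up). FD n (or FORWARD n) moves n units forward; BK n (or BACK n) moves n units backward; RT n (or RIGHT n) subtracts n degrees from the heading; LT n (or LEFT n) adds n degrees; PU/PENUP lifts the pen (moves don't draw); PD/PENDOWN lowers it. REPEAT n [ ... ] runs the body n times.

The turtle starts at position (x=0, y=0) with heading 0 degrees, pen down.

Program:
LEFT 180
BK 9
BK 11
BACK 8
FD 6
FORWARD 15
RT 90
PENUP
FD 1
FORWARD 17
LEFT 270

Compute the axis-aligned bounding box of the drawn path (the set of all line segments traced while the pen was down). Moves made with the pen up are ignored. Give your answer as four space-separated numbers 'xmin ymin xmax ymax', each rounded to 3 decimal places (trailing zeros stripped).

Answer: 0 0 28 0

Derivation:
Executing turtle program step by step:
Start: pos=(0,0), heading=0, pen down
LT 180: heading 0 -> 180
BK 9: (0,0) -> (9,0) [heading=180, draw]
BK 11: (9,0) -> (20,0) [heading=180, draw]
BK 8: (20,0) -> (28,0) [heading=180, draw]
FD 6: (28,0) -> (22,0) [heading=180, draw]
FD 15: (22,0) -> (7,0) [heading=180, draw]
RT 90: heading 180 -> 90
PU: pen up
FD 1: (7,0) -> (7,1) [heading=90, move]
FD 17: (7,1) -> (7,18) [heading=90, move]
LT 270: heading 90 -> 0
Final: pos=(7,18), heading=0, 5 segment(s) drawn

Segment endpoints: x in {0, 7, 9, 20, 22, 28}, y in {0, 0, 0, 0, 0, 0}
xmin=0, ymin=0, xmax=28, ymax=0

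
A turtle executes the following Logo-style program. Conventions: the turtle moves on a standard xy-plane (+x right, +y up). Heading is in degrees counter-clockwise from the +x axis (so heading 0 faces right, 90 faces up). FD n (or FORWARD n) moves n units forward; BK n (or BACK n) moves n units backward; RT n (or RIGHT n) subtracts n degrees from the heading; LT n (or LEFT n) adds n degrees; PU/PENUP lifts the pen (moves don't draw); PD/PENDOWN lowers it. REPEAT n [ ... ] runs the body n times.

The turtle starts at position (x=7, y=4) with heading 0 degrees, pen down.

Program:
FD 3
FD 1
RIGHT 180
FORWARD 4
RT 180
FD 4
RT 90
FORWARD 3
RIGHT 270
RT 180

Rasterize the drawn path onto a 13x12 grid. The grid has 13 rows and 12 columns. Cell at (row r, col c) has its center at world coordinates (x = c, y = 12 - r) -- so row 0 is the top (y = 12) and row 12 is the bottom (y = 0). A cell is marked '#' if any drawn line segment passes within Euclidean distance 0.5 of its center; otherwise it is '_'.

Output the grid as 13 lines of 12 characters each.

Segment 0: (7,4) -> (10,4)
Segment 1: (10,4) -> (11,4)
Segment 2: (11,4) -> (7,4)
Segment 3: (7,4) -> (11,4)
Segment 4: (11,4) -> (11,1)

Answer: ____________
____________
____________
____________
____________
____________
____________
____________
_______#####
___________#
___________#
___________#
____________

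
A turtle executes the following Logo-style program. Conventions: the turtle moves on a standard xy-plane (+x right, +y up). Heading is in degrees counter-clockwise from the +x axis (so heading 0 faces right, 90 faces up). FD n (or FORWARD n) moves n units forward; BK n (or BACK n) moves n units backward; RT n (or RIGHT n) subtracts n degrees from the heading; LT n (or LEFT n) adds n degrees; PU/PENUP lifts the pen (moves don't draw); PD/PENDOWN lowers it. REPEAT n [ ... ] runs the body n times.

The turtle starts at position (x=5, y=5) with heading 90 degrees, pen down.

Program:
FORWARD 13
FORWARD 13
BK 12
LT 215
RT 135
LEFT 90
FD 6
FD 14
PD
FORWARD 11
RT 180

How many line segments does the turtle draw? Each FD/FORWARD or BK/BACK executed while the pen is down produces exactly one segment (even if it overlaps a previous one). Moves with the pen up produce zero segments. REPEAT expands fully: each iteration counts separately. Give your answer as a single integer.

Executing turtle program step by step:
Start: pos=(5,5), heading=90, pen down
FD 13: (5,5) -> (5,18) [heading=90, draw]
FD 13: (5,18) -> (5,31) [heading=90, draw]
BK 12: (5,31) -> (5,19) [heading=90, draw]
LT 215: heading 90 -> 305
RT 135: heading 305 -> 170
LT 90: heading 170 -> 260
FD 6: (5,19) -> (3.958,13.091) [heading=260, draw]
FD 14: (3.958,13.091) -> (1.527,-0.696) [heading=260, draw]
PD: pen down
FD 11: (1.527,-0.696) -> (-0.383,-11.529) [heading=260, draw]
RT 180: heading 260 -> 80
Final: pos=(-0.383,-11.529), heading=80, 6 segment(s) drawn
Segments drawn: 6

Answer: 6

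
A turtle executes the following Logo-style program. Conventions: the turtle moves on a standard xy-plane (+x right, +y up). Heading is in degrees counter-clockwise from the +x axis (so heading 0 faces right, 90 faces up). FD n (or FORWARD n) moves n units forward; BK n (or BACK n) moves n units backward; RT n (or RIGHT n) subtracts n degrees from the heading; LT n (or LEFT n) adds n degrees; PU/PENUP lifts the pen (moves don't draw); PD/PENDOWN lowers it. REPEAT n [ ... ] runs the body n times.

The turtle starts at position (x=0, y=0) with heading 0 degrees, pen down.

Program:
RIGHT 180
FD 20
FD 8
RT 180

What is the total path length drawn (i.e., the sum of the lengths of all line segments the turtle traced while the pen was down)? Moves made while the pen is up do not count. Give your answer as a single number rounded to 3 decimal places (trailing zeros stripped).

Answer: 28

Derivation:
Executing turtle program step by step:
Start: pos=(0,0), heading=0, pen down
RT 180: heading 0 -> 180
FD 20: (0,0) -> (-20,0) [heading=180, draw]
FD 8: (-20,0) -> (-28,0) [heading=180, draw]
RT 180: heading 180 -> 0
Final: pos=(-28,0), heading=0, 2 segment(s) drawn

Segment lengths:
  seg 1: (0,0) -> (-20,0), length = 20
  seg 2: (-20,0) -> (-28,0), length = 8
Total = 28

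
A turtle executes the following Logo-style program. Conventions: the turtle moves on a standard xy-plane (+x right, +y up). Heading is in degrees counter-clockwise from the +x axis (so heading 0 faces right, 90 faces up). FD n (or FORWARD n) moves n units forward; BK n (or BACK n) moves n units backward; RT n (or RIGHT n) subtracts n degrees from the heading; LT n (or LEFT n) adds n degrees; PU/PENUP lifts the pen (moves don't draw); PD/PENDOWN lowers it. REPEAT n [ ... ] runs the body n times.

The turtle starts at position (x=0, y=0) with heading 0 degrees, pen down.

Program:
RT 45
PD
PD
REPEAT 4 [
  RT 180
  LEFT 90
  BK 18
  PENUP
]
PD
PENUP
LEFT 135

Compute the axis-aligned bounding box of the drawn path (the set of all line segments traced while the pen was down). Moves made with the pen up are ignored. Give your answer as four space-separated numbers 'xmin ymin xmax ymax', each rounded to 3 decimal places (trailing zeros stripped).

Answer: 0 0 12.728 12.728

Derivation:
Executing turtle program step by step:
Start: pos=(0,0), heading=0, pen down
RT 45: heading 0 -> 315
PD: pen down
PD: pen down
REPEAT 4 [
  -- iteration 1/4 --
  RT 180: heading 315 -> 135
  LT 90: heading 135 -> 225
  BK 18: (0,0) -> (12.728,12.728) [heading=225, draw]
  PU: pen up
  -- iteration 2/4 --
  RT 180: heading 225 -> 45
  LT 90: heading 45 -> 135
  BK 18: (12.728,12.728) -> (25.456,0) [heading=135, move]
  PU: pen up
  -- iteration 3/4 --
  RT 180: heading 135 -> 315
  LT 90: heading 315 -> 45
  BK 18: (25.456,0) -> (12.728,-12.728) [heading=45, move]
  PU: pen up
  -- iteration 4/4 --
  RT 180: heading 45 -> 225
  LT 90: heading 225 -> 315
  BK 18: (12.728,-12.728) -> (0,0) [heading=315, move]
  PU: pen up
]
PD: pen down
PU: pen up
LT 135: heading 315 -> 90
Final: pos=(0,0), heading=90, 1 segment(s) drawn

Segment endpoints: x in {0, 12.728}, y in {0, 12.728}
xmin=0, ymin=0, xmax=12.728, ymax=12.728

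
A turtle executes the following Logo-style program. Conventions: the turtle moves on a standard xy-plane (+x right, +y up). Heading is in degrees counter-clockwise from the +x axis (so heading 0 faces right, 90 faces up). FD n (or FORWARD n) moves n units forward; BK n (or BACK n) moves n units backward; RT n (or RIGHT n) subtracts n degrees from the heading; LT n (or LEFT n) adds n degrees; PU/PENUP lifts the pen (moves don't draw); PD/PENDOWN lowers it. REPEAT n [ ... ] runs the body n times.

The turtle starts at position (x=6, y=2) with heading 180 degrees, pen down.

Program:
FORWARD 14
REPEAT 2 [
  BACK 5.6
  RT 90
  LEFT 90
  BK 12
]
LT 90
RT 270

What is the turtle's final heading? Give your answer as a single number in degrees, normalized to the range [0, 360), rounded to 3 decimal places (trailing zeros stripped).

Executing turtle program step by step:
Start: pos=(6,2), heading=180, pen down
FD 14: (6,2) -> (-8,2) [heading=180, draw]
REPEAT 2 [
  -- iteration 1/2 --
  BK 5.6: (-8,2) -> (-2.4,2) [heading=180, draw]
  RT 90: heading 180 -> 90
  LT 90: heading 90 -> 180
  BK 12: (-2.4,2) -> (9.6,2) [heading=180, draw]
  -- iteration 2/2 --
  BK 5.6: (9.6,2) -> (15.2,2) [heading=180, draw]
  RT 90: heading 180 -> 90
  LT 90: heading 90 -> 180
  BK 12: (15.2,2) -> (27.2,2) [heading=180, draw]
]
LT 90: heading 180 -> 270
RT 270: heading 270 -> 0
Final: pos=(27.2,2), heading=0, 5 segment(s) drawn

Answer: 0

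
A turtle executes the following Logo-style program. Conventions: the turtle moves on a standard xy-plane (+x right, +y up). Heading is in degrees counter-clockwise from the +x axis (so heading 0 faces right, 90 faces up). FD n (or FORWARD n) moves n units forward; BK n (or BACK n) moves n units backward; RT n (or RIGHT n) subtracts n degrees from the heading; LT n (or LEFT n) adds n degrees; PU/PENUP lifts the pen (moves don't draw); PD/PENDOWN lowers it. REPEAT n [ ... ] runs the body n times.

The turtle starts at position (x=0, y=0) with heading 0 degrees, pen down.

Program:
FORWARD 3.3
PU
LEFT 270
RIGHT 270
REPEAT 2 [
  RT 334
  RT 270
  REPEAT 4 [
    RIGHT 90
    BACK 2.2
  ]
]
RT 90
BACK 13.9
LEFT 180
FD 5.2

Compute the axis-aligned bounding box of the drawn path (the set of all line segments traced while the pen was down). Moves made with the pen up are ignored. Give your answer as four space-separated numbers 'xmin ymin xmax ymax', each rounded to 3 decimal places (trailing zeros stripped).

Answer: 0 0 3.3 0

Derivation:
Executing turtle program step by step:
Start: pos=(0,0), heading=0, pen down
FD 3.3: (0,0) -> (3.3,0) [heading=0, draw]
PU: pen up
LT 270: heading 0 -> 270
RT 270: heading 270 -> 0
REPEAT 2 [
  -- iteration 1/2 --
  RT 334: heading 0 -> 26
  RT 270: heading 26 -> 116
  REPEAT 4 [
    -- iteration 1/4 --
    RT 90: heading 116 -> 26
    BK 2.2: (3.3,0) -> (1.323,-0.964) [heading=26, move]
    -- iteration 2/4 --
    RT 90: heading 26 -> 296
    BK 2.2: (1.323,-0.964) -> (0.358,1.013) [heading=296, move]
    -- iteration 3/4 --
    RT 90: heading 296 -> 206
    BK 2.2: (0.358,1.013) -> (2.336,1.977) [heading=206, move]
    -- iteration 4/4 --
    RT 90: heading 206 -> 116
    BK 2.2: (2.336,1.977) -> (3.3,0) [heading=116, move]
  ]
  -- iteration 2/2 --
  RT 334: heading 116 -> 142
  RT 270: heading 142 -> 232
  REPEAT 4 [
    -- iteration 1/4 --
    RT 90: heading 232 -> 142
    BK 2.2: (3.3,0) -> (5.034,-1.354) [heading=142, move]
    -- iteration 2/4 --
    RT 90: heading 142 -> 52
    BK 2.2: (5.034,-1.354) -> (3.679,-3.088) [heading=52, move]
    -- iteration 3/4 --
    RT 90: heading 52 -> 322
    BK 2.2: (3.679,-3.088) -> (1.946,-1.734) [heading=322, move]
    -- iteration 4/4 --
    RT 90: heading 322 -> 232
    BK 2.2: (1.946,-1.734) -> (3.3,0) [heading=232, move]
  ]
]
RT 90: heading 232 -> 142
BK 13.9: (3.3,0) -> (14.253,-8.558) [heading=142, move]
LT 180: heading 142 -> 322
FD 5.2: (14.253,-8.558) -> (18.351,-11.759) [heading=322, move]
Final: pos=(18.351,-11.759), heading=322, 1 segment(s) drawn

Segment endpoints: x in {0, 3.3}, y in {0}
xmin=0, ymin=0, xmax=3.3, ymax=0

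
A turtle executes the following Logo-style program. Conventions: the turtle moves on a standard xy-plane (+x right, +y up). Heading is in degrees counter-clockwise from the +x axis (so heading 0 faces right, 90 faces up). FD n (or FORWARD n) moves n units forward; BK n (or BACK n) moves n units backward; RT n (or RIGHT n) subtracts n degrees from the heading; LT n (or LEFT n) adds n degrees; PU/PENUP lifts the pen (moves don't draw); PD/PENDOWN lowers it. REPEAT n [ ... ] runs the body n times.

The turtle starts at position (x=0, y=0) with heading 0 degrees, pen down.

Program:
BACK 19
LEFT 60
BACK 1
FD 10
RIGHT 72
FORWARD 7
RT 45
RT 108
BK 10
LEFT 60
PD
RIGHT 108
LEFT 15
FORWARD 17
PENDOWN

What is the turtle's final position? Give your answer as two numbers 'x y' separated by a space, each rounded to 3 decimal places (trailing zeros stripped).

Executing turtle program step by step:
Start: pos=(0,0), heading=0, pen down
BK 19: (0,0) -> (-19,0) [heading=0, draw]
LT 60: heading 0 -> 60
BK 1: (-19,0) -> (-19.5,-0.866) [heading=60, draw]
FD 10: (-19.5,-0.866) -> (-14.5,7.794) [heading=60, draw]
RT 72: heading 60 -> 348
FD 7: (-14.5,7.794) -> (-7.653,6.339) [heading=348, draw]
RT 45: heading 348 -> 303
RT 108: heading 303 -> 195
BK 10: (-7.653,6.339) -> (2.006,8.927) [heading=195, draw]
LT 60: heading 195 -> 255
PD: pen down
RT 108: heading 255 -> 147
LT 15: heading 147 -> 162
FD 17: (2.006,8.927) -> (-14.162,14.18) [heading=162, draw]
PD: pen down
Final: pos=(-14.162,14.18), heading=162, 6 segment(s) drawn

Answer: -14.162 14.18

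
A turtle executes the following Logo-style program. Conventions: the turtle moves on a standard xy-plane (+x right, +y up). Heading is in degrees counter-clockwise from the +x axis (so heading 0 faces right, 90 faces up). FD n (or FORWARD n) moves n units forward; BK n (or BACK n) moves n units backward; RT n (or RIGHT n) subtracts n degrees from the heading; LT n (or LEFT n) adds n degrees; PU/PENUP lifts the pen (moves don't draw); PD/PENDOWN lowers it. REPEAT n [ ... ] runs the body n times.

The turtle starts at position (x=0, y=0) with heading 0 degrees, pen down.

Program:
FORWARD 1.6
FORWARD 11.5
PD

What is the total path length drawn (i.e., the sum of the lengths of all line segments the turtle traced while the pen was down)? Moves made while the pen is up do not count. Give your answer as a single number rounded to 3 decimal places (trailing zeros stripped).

Answer: 13.1

Derivation:
Executing turtle program step by step:
Start: pos=(0,0), heading=0, pen down
FD 1.6: (0,0) -> (1.6,0) [heading=0, draw]
FD 11.5: (1.6,0) -> (13.1,0) [heading=0, draw]
PD: pen down
Final: pos=(13.1,0), heading=0, 2 segment(s) drawn

Segment lengths:
  seg 1: (0,0) -> (1.6,0), length = 1.6
  seg 2: (1.6,0) -> (13.1,0), length = 11.5
Total = 13.1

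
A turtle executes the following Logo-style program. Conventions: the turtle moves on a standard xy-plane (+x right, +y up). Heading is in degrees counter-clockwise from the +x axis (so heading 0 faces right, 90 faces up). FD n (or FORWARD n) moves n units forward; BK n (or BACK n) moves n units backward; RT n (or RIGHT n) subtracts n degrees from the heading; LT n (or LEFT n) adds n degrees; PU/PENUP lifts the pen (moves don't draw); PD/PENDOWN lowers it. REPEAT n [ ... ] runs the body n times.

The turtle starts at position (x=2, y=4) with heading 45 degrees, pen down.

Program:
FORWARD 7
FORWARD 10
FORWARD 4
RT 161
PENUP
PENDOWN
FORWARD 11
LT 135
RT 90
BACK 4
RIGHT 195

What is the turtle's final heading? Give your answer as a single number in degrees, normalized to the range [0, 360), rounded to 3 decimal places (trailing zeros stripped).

Answer: 94

Derivation:
Executing turtle program step by step:
Start: pos=(2,4), heading=45, pen down
FD 7: (2,4) -> (6.95,8.95) [heading=45, draw]
FD 10: (6.95,8.95) -> (14.021,16.021) [heading=45, draw]
FD 4: (14.021,16.021) -> (16.849,18.849) [heading=45, draw]
RT 161: heading 45 -> 244
PU: pen up
PD: pen down
FD 11: (16.849,18.849) -> (12.027,8.963) [heading=244, draw]
LT 135: heading 244 -> 19
RT 90: heading 19 -> 289
BK 4: (12.027,8.963) -> (10.725,12.745) [heading=289, draw]
RT 195: heading 289 -> 94
Final: pos=(10.725,12.745), heading=94, 5 segment(s) drawn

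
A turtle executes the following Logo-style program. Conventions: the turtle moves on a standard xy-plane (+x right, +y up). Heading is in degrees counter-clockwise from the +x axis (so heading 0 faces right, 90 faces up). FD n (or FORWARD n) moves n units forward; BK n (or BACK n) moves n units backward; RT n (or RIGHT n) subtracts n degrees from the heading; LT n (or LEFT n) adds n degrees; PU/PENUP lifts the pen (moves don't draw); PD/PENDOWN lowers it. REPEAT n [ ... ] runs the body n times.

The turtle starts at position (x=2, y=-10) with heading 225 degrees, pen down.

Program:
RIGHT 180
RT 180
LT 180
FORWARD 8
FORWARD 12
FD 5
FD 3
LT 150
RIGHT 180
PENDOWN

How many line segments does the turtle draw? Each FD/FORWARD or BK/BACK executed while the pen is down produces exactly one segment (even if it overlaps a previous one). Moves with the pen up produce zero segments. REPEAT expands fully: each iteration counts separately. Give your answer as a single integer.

Answer: 4

Derivation:
Executing turtle program step by step:
Start: pos=(2,-10), heading=225, pen down
RT 180: heading 225 -> 45
RT 180: heading 45 -> 225
LT 180: heading 225 -> 45
FD 8: (2,-10) -> (7.657,-4.343) [heading=45, draw]
FD 12: (7.657,-4.343) -> (16.142,4.142) [heading=45, draw]
FD 5: (16.142,4.142) -> (19.678,7.678) [heading=45, draw]
FD 3: (19.678,7.678) -> (21.799,9.799) [heading=45, draw]
LT 150: heading 45 -> 195
RT 180: heading 195 -> 15
PD: pen down
Final: pos=(21.799,9.799), heading=15, 4 segment(s) drawn
Segments drawn: 4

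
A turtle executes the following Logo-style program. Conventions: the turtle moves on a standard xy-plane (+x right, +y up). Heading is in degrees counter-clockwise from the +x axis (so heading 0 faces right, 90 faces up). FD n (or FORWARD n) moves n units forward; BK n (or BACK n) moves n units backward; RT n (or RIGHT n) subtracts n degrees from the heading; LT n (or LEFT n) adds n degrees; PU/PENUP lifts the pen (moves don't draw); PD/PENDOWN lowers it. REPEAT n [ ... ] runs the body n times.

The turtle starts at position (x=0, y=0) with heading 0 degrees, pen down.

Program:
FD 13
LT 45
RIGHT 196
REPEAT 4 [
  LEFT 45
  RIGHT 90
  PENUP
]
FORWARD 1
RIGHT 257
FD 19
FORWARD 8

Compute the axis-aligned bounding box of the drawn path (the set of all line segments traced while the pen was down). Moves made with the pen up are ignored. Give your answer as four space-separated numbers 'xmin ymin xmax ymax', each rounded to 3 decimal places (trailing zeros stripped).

Executing turtle program step by step:
Start: pos=(0,0), heading=0, pen down
FD 13: (0,0) -> (13,0) [heading=0, draw]
LT 45: heading 0 -> 45
RT 196: heading 45 -> 209
REPEAT 4 [
  -- iteration 1/4 --
  LT 45: heading 209 -> 254
  RT 90: heading 254 -> 164
  PU: pen up
  -- iteration 2/4 --
  LT 45: heading 164 -> 209
  RT 90: heading 209 -> 119
  PU: pen up
  -- iteration 3/4 --
  LT 45: heading 119 -> 164
  RT 90: heading 164 -> 74
  PU: pen up
  -- iteration 4/4 --
  LT 45: heading 74 -> 119
  RT 90: heading 119 -> 29
  PU: pen up
]
FD 1: (13,0) -> (13.875,0.485) [heading=29, move]
RT 257: heading 29 -> 132
FD 19: (13.875,0.485) -> (1.161,14.605) [heading=132, move]
FD 8: (1.161,14.605) -> (-4.192,20.55) [heading=132, move]
Final: pos=(-4.192,20.55), heading=132, 1 segment(s) drawn

Segment endpoints: x in {0, 13}, y in {0}
xmin=0, ymin=0, xmax=13, ymax=0

Answer: 0 0 13 0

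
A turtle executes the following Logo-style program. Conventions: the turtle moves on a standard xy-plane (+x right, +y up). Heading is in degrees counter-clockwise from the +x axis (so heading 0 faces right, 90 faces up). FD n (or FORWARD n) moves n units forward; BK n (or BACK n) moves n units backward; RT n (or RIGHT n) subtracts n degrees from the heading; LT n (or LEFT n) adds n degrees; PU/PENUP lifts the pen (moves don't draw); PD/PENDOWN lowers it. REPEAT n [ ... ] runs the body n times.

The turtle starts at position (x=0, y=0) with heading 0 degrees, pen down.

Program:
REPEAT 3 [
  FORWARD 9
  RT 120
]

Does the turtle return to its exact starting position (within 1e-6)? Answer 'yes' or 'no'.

Answer: yes

Derivation:
Executing turtle program step by step:
Start: pos=(0,0), heading=0, pen down
REPEAT 3 [
  -- iteration 1/3 --
  FD 9: (0,0) -> (9,0) [heading=0, draw]
  RT 120: heading 0 -> 240
  -- iteration 2/3 --
  FD 9: (9,0) -> (4.5,-7.794) [heading=240, draw]
  RT 120: heading 240 -> 120
  -- iteration 3/3 --
  FD 9: (4.5,-7.794) -> (0,0) [heading=120, draw]
  RT 120: heading 120 -> 0
]
Final: pos=(0,0), heading=0, 3 segment(s) drawn

Start position: (0, 0)
Final position: (0, 0)
Distance = 0; < 1e-6 -> CLOSED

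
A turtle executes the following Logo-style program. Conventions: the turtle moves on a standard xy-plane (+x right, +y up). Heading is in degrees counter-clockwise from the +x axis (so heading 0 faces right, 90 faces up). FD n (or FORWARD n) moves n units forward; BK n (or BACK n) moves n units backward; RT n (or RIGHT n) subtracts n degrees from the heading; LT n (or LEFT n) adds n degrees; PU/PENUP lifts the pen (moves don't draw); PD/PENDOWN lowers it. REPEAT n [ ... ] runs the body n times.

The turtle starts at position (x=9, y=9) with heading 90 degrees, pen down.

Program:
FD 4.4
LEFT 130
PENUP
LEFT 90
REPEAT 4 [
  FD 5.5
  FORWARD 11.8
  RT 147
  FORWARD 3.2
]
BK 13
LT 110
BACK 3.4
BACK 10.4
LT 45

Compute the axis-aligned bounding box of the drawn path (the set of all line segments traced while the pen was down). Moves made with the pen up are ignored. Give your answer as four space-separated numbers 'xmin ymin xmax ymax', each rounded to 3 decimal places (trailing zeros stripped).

Executing turtle program step by step:
Start: pos=(9,9), heading=90, pen down
FD 4.4: (9,9) -> (9,13.4) [heading=90, draw]
LT 130: heading 90 -> 220
PU: pen up
LT 90: heading 220 -> 310
REPEAT 4 [
  -- iteration 1/4 --
  FD 5.5: (9,13.4) -> (12.535,9.187) [heading=310, move]
  FD 11.8: (12.535,9.187) -> (20.12,0.147) [heading=310, move]
  RT 147: heading 310 -> 163
  FD 3.2: (20.12,0.147) -> (17.06,1.083) [heading=163, move]
  -- iteration 2/4 --
  FD 5.5: (17.06,1.083) -> (11.8,2.691) [heading=163, move]
  FD 11.8: (11.8,2.691) -> (0.516,6.141) [heading=163, move]
  RT 147: heading 163 -> 16
  FD 3.2: (0.516,6.141) -> (3.592,7.023) [heading=16, move]
  -- iteration 3/4 --
  FD 5.5: (3.592,7.023) -> (8.879,8.539) [heading=16, move]
  FD 11.8: (8.879,8.539) -> (20.222,11.792) [heading=16, move]
  RT 147: heading 16 -> 229
  FD 3.2: (20.222,11.792) -> (18.122,9.377) [heading=229, move]
  -- iteration 4/4 --
  FD 5.5: (18.122,9.377) -> (14.514,5.226) [heading=229, move]
  FD 11.8: (14.514,5.226) -> (6.773,-3.68) [heading=229, move]
  RT 147: heading 229 -> 82
  FD 3.2: (6.773,-3.68) -> (7.218,-0.511) [heading=82, move]
]
BK 13: (7.218,-0.511) -> (5.409,-13.385) [heading=82, move]
LT 110: heading 82 -> 192
BK 3.4: (5.409,-13.385) -> (8.734,-12.678) [heading=192, move]
BK 10.4: (8.734,-12.678) -> (18.907,-10.515) [heading=192, move]
LT 45: heading 192 -> 237
Final: pos=(18.907,-10.515), heading=237, 1 segment(s) drawn

Segment endpoints: x in {9}, y in {9, 13.4}
xmin=9, ymin=9, xmax=9, ymax=13.4

Answer: 9 9 9 13.4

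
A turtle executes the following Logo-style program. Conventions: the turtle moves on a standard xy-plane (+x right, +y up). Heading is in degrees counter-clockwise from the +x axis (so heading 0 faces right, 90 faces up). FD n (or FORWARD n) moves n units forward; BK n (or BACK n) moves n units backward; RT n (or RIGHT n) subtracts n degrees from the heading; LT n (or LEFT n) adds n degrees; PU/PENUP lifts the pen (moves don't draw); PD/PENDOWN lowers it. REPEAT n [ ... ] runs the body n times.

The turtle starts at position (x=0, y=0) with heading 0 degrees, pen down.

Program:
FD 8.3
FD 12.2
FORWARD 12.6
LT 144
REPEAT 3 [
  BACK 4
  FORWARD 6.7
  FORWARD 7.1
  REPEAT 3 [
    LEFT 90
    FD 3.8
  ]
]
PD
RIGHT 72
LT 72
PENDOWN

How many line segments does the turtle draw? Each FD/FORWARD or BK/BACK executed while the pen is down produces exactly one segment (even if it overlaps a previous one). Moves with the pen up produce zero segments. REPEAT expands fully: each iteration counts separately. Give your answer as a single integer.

Answer: 21

Derivation:
Executing turtle program step by step:
Start: pos=(0,0), heading=0, pen down
FD 8.3: (0,0) -> (8.3,0) [heading=0, draw]
FD 12.2: (8.3,0) -> (20.5,0) [heading=0, draw]
FD 12.6: (20.5,0) -> (33.1,0) [heading=0, draw]
LT 144: heading 0 -> 144
REPEAT 3 [
  -- iteration 1/3 --
  BK 4: (33.1,0) -> (36.336,-2.351) [heading=144, draw]
  FD 6.7: (36.336,-2.351) -> (30.916,1.587) [heading=144, draw]
  FD 7.1: (30.916,1.587) -> (25.172,5.76) [heading=144, draw]
  REPEAT 3 [
    -- iteration 1/3 --
    LT 90: heading 144 -> 234
    FD 3.8: (25.172,5.76) -> (22.938,2.686) [heading=234, draw]
    -- iteration 2/3 --
    LT 90: heading 234 -> 324
    FD 3.8: (22.938,2.686) -> (26.012,0.452) [heading=324, draw]
    -- iteration 3/3 --
    LT 90: heading 324 -> 54
    FD 3.8: (26.012,0.452) -> (28.246,3.527) [heading=54, draw]
  ]
  -- iteration 2/3 --
  BK 4: (28.246,3.527) -> (25.895,0.291) [heading=54, draw]
  FD 6.7: (25.895,0.291) -> (29.833,5.711) [heading=54, draw]
  FD 7.1: (29.833,5.711) -> (34.006,11.455) [heading=54, draw]
  REPEAT 3 [
    -- iteration 1/3 --
    LT 90: heading 54 -> 144
    FD 3.8: (34.006,11.455) -> (30.932,13.689) [heading=144, draw]
    -- iteration 2/3 --
    LT 90: heading 144 -> 234
    FD 3.8: (30.932,13.689) -> (28.698,10.614) [heading=234, draw]
    -- iteration 3/3 --
    LT 90: heading 234 -> 324
    FD 3.8: (28.698,10.614) -> (31.773,8.381) [heading=324, draw]
  ]
  -- iteration 3/3 --
  BK 4: (31.773,8.381) -> (28.537,10.732) [heading=324, draw]
  FD 6.7: (28.537,10.732) -> (33.957,6.794) [heading=324, draw]
  FD 7.1: (33.957,6.794) -> (39.701,2.621) [heading=324, draw]
  REPEAT 3 [
    -- iteration 1/3 --
    LT 90: heading 324 -> 54
    FD 3.8: (39.701,2.621) -> (41.935,5.695) [heading=54, draw]
    -- iteration 2/3 --
    LT 90: heading 54 -> 144
    FD 3.8: (41.935,5.695) -> (38.86,7.928) [heading=144, draw]
    -- iteration 3/3 --
    LT 90: heading 144 -> 234
    FD 3.8: (38.86,7.928) -> (36.627,4.854) [heading=234, draw]
  ]
]
PD: pen down
RT 72: heading 234 -> 162
LT 72: heading 162 -> 234
PD: pen down
Final: pos=(36.627,4.854), heading=234, 21 segment(s) drawn
Segments drawn: 21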